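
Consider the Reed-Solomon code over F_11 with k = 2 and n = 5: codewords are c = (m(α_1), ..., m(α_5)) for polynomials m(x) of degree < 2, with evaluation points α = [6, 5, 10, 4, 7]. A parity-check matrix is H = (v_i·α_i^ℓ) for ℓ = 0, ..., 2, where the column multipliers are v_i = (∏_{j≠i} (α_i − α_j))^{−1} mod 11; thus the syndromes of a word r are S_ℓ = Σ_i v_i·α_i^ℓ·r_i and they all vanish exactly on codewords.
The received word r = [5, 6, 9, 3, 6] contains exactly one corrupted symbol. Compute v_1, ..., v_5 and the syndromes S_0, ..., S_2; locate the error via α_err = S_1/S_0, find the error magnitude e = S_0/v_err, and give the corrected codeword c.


S = (2, 10, 6), error at position 2, error magnitude e = 2, c = [5, 4, 9, 3, 6].

Step 1: column multipliers v_i = (∏_{j≠i}(α_i − α_j))^{−1} mod 11.
  i = 1 (α = 6): (6−5)(6−10)(6−4)(6−7) = 1·(−4)·2·(−1) = 8 ≡ 8, so v_1 = 8^{−1} = 7 (mod 11).
  i = 2 (α = 5): (5−6)(5−10)(5−4)(5−7) = (−1)·(−5)·1·(−2) = −10 ≡ 1, so v_2 = 1^{−1} = 1 (mod 11).
  i = 3 (α = 10): (10−6)(10−5)(10−4)(10−7) = 4·5·6·3 = 360 ≡ 8, so v_3 = 8^{−1} = 7 (mod 11).
  i = 4 (α = 4): (4−6)(4−5)(4−10)(4−7) = (−2)·(−1)·(−6)·(−3) = 36 ≡ 3, so v_4 = 3^{−1} = 4 (mod 11).
  i = 5 (α = 7): (7−6)(7−5)(7−10)(7−4) = 1·2·(−3)·3 = −18 ≡ 4, so v_5 = 4^{−1} = 3 (mod 11).
  v = [7, 1, 7, 4, 3].
Step 2: syndromes of r = [5, 6, 9, 3, 6] (all sums mod 11).
  S_0 = Σ v_i r_i = 7·5 + 1·6 + 7·9 + 4·3 + 3·6 = 134 ≡ 2.
  S_1 = Σ v_i α_i r_i = 7·6·5 + 1·5·6 + 7·10·9 + 4·4·3 + 3·7·6 = 1044 ≡ 10.
  α_i^2 mod 11 = [3, 3, 1, 5, 5].
  S_2 = Σ v_i α_i^2 r_i = 7·3·5 + 1·3·6 + 7·1·9 + 4·5·3 + 3·5·6 = 336 ≡ 6.
  S = (2, 10, 6) ≠ 0, so r is not a codeword (an error is present).
Step 3: locate the error. For a single error e at position i, S_ℓ = v_i·e·α_i^ℓ, so α_err = S_1/S_0.
  S_0^{−1} = 2^{−1} = 6 (mod 11), so α_err = 10·6 = 60 ≡ 5 = α_2. Error position i = 2.
  Consistency check: S_2/S_1 = 6·10 = 60 ≡ 5 = α_err ✓ (single-error assumption holds).
Step 4: error magnitude e = S_0/v_2 = S_0·∏_{j≠2}(α_2 − α_j) = 2·1 = 2 ≡ 2 (mod 11).
Step 5: correct position 2: c_2 = r_2 − e = 6 − 2 ≡ 4 (mod 11). Hence c = [5, 4, 9, 3, 6].
  Check: interpolating c through the α_i gives m(x) = 10 + 1·x (degree < 2) with m(α_i) = c_i for every i, so c is indeed a codeword.


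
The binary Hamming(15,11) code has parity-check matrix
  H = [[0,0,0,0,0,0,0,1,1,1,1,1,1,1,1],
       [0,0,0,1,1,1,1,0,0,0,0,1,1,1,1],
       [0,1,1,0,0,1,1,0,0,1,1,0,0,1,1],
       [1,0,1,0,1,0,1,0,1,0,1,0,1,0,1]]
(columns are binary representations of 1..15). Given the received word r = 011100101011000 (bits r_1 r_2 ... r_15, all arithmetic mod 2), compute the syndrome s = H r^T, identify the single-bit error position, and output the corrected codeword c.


s = (1, 1, 0, 0)^T, error position = 12, corrected codeword c = 011100101010000

Compute s = H r^T mod 2 one row at a time:
  s_1 = 0 + 1 + 0 + 1 + 1 + 0 + 0 + 0 = 3 ≡ 1 (mod 2).
  s_2 = 1 + 0 + 0 + 1 + 1 + 0 + 0 + 0 = 3 ≡ 1 (mod 2).
  s_3 = 1 + 1 + 0 + 1 + 0 + 1 + 0 + 0 = 4 ≡ 0 (mod 2).
  s_4 = 0 + 1 + 0 + 1 + 1 + 1 + 0 + 0 = 4 ≡ 0 (mod 2).
s = (1, 1, 0, 0)^T — this equals column 12 of H (binary 1100), so error is at position 12.
Correct: flip bit 12 of r = 011100101011000 to get c = 011100101010000.


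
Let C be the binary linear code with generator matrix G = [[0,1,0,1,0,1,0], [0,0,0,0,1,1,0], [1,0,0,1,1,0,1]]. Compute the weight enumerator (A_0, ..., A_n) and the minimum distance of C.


Weight distribution: A_0 = 1, A_2 = 1, A_3 = 3, A_4 = 2, A_5 = 1. Minimum distance d = 2.

Enumerate all 2^3 = 8 messages m ∈ F_2^3.
For each, compute codeword c = mG in F_2^7, then tally its weight.
  m = 000 → c = 0000000, weight = 0.
  m = 100 → c = 0101010, weight = 3.
  m = 010 → c = 0000110, weight = 2.
  m = 110 → c = 0101100, weight = 3.
  m = 001 → c = 1001101, weight = 4.
  m = 101 → c = 1100111, weight = 5.
  m = 011 → c = 1001011, weight = 4.
  m = 111 → c = 1100001, weight = 3.
Tally weights:
  weight 0: 1 codewords.
  weight 2: 1 codewords.
  weight 3: 3 codewords.
  weight 4: 2 codewords.
  weight 5: 1 codewords.
Minimum distance d = smallest w > 0 with A_w > 0 = 2.
Sanity: Σ A_w = 8 = 2^3 = 8 ✓.


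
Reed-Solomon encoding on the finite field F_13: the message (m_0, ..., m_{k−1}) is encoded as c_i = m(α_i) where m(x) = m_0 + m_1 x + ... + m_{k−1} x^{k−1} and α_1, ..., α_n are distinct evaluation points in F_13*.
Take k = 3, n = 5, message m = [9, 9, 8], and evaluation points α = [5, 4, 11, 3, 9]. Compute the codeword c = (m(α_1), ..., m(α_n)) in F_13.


c = [7, 4, 10, 4, 10]

Message polynomial: m(x) = 9 + 9·x + 8·x^2 (mod 13).
For each evaluation point α_i, compute m(α_i) mod 13:
  α_1 = 5: Horner steps 8 → 10 → 7, so m(5) = 7.
  α_2 = 4: Horner steps 8 → 2 → 4, so m(4) = 4.
  α_3 = 11: Horner steps 8 → 6 → 10, so m(11) = 10.
  α_4 = 3: Horner steps 8 → 7 → 4, so m(3) = 4.
  α_5 = 9: Horner steps 8 → 3 → 10, so m(9) = 10.
Codeword c = [7, 4, 10, 4, 10] ∈ F_13^5.


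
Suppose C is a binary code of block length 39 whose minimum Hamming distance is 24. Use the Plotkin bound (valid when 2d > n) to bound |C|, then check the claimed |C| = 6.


Plotkin bound M ≤ 4; given |C| = 6 > bound (violated).

Check applicability: 2d = 48, n = 39.
2d − n = 9 > 0, so Plotkin applies.
Compute d/(2d−n) = 24/9 ≈ 2.6667.
⌊d/(2d−n)⌋ = 2.
Plotkin bound: M ≤ 2·2 = 4.
Given |C| = 6, check: VIOLATED.
This |C| is above the Plotkin bound, so no binary code with n = 39, d = 24 and 6 codewords exists.


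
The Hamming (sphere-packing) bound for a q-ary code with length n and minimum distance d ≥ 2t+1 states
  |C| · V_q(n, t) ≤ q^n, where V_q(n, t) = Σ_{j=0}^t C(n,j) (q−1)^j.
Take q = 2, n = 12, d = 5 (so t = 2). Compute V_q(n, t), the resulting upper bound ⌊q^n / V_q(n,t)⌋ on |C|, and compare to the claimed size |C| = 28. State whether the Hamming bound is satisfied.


V_q(n, t) = 79, q^n = 4096, Hamming bound = 51, |C| = 28 ≤ bound (satisfied).

Step 1: Compute V_q(n, t) = Σ_{j=0}^2 C(n, j) (q−1)^j.
  j = 0: C(12,0)·(1)^0 = 1·1 = 1.
  j = 1: C(12,1)·(1)^1 = 12·1 = 12.
  j = 2: C(12,2)·(1)^2 = 66·1 = 66.
  V_q(n, t) = 1 + 12 + 66 = 79.
Step 2: q^n = 2^12 = 4096.
Step 3: Hamming bound ⌊q^n / V_q(n,t)⌋ = ⌊4096/79⌋ = 51.
Step 4: Compare |C| = 28 to 51: satisfied.
The claimed |C| lies below the Hamming bound.


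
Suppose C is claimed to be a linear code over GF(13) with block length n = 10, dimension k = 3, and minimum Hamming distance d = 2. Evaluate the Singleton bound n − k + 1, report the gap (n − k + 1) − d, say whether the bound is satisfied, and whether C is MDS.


Singleton RHS = n − k + 1 = 8, slack = 6, bound satisfied, not MDS.

Singleton bound: d ≤ n − k + 1.
Here n = 10, k = 3, so n − k + 1 = 8.
Given d = 2, check d ≤ 8: YES.
Slack = (n − k + 1) − d = 6.
The code is NOT MDS (slack = 6 > 0).
Description: the claimed parameters are [10, 3, 2]_13; such a code would be non-MDS.


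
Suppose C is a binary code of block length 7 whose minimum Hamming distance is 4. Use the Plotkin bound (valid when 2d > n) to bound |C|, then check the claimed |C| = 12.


Plotkin bound M ≤ 8; given |C| = 12 > bound (violated).

Check applicability: 2d = 8, n = 7.
2d − n = 1 > 0, so Plotkin applies.
Compute d/(2d−n) = 4/1 ≈ 4.0000.
⌊d/(2d−n)⌋ = 4.
Plotkin bound: M ≤ 2·4 = 8.
Given |C| = 12, check: VIOLATED.
This |C| is above the Plotkin bound, so no binary code with n = 7, d = 4 and 12 codewords exists.


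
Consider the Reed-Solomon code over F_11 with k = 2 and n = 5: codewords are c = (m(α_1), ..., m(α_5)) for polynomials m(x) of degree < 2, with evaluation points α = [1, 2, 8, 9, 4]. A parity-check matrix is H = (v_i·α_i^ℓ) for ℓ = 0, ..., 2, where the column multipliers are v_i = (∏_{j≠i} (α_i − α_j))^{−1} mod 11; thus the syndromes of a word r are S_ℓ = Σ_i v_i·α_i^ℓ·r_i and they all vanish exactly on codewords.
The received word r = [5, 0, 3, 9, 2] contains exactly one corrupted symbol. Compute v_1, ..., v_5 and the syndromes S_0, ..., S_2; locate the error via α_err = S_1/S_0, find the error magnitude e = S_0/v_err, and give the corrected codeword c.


S = (10, 7, 6), error at position 5, error magnitude e = 1, c = [5, 0, 3, 9, 1].

Step 1: column multipliers v_i = (∏_{j≠i}(α_i − α_j))^{−1} mod 11.
  i = 1 (α = 1): (1−2)(1−8)(1−9)(1−4) = (−1)·(−7)·(−8)·(−3) = 168 ≡ 3, so v_1 = 3^{−1} = 4 (mod 11).
  i = 2 (α = 2): (2−1)(2−8)(2−9)(2−4) = 1·(−6)·(−7)·(−2) = −84 ≡ 4, so v_2 = 4^{−1} = 3 (mod 11).
  i = 3 (α = 8): (8−1)(8−2)(8−9)(8−4) = 7·6·(−1)·4 = −168 ≡ 8, so v_3 = 8^{−1} = 7 (mod 11).
  i = 4 (α = 9): (9−1)(9−2)(9−8)(9−4) = 8·7·1·5 = 280 ≡ 5, so v_4 = 5^{−1} = 9 (mod 11).
  i = 5 (α = 4): (4−1)(4−2)(4−8)(4−9) = 3·2·(−4)·(−5) = 120 ≡ 10, so v_5 = 10^{−1} = 10 (mod 11).
  v = [4, 3, 7, 9, 10].
Step 2: syndromes of r = [5, 0, 3, 9, 2] (all sums mod 11).
  S_0 = Σ v_i r_i = 4·5 + 3·0 + 7·3 + 9·9 + 10·2 = 142 ≡ 10.
  S_1 = Σ v_i α_i r_i = 4·1·5 + 3·2·0 + 7·8·3 + 9·9·9 + 10·4·2 = 997 ≡ 7.
  α_i^2 mod 11 = [1, 4, 9, 4, 5].
  S_2 = Σ v_i α_i^2 r_i = 4·1·5 + 3·4·0 + 7·9·3 + 9·4·9 + 10·5·2 = 633 ≡ 6.
  S = (10, 7, 6) ≠ 0, so r is not a codeword (an error is present).
Step 3: locate the error. For a single error e at position i, S_ℓ = v_i·e·α_i^ℓ, so α_err = S_1/S_0.
  S_0^{−1} = 10^{−1} = 10 (mod 11), so α_err = 7·10 = 70 ≡ 4 = α_5. Error position i = 5.
  Consistency check: S_2/S_1 = 6·8 = 48 ≡ 4 = α_err ✓ (single-error assumption holds).
Step 4: error magnitude e = S_0/v_5 = S_0·∏_{j≠5}(α_5 − α_j) = 10·10 = 100 ≡ 1 (mod 11).
Step 5: correct position 5: c_5 = r_5 − e = 2 − 1 ≡ 1 (mod 11). Hence c = [5, 0, 3, 9, 1].
  Check: interpolating c through the α_i gives m(x) = 10 + 6·x (degree < 2) with m(α_i) = c_i for every i, so c is indeed a codeword.


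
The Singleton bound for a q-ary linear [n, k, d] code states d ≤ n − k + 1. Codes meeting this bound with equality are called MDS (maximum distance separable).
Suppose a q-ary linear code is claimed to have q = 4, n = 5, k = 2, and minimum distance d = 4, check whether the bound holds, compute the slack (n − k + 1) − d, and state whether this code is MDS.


Singleton RHS = n − k + 1 = 4, slack = 0, bound satisfied, MDS.

Singleton bound: d ≤ n − k + 1.
Here n = 5, k = 2, so n − k + 1 = 4.
Given d = 4, check d ≤ 4: YES.
Slack = (n − k + 1) − d = 0.
The code is MDS (slack = 0).
Description: the claimed parameters are [5, 2, 4]_4; such a code would be MDS (meets Singleton bound).


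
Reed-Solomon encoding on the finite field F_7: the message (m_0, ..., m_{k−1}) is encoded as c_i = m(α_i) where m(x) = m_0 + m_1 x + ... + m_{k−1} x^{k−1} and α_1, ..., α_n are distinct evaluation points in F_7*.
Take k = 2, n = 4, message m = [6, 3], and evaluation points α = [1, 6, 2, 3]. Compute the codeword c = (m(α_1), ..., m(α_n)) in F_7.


c = [2, 3, 5, 1]

Message polynomial: m(x) = 6 + 3·x (mod 7).
For each evaluation point α_i, compute m(α_i) mod 7:
  α_1 = 1: Horner steps 3 → 2, so m(1) = 2.
  α_2 = 6: Horner steps 3 → 3, so m(6) = 3.
  α_3 = 2: Horner steps 3 → 5, so m(2) = 5.
  α_4 = 3: Horner steps 3 → 1, so m(3) = 1.
Codeword c = [2, 3, 5, 1] ∈ F_7^4.


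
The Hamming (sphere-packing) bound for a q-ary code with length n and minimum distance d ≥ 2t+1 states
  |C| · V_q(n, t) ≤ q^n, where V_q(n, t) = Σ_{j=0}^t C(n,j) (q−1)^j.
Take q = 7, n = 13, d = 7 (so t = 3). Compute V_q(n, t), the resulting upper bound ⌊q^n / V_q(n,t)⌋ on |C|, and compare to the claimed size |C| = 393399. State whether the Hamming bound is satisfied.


V_q(n, t) = 64663, q^n = 96889010407, Hamming bound = 1498368, |C| = 393399 ≤ bound (satisfied).

Step 1: Compute V_q(n, t) = Σ_{j=0}^3 C(n, j) (q−1)^j.
  j = 0: C(13,0)·(6)^0 = 1·1 = 1.
  j = 1: C(13,1)·(6)^1 = 13·6 = 78.
  j = 2: C(13,2)·(6)^2 = 78·36 = 2808.
  j = 3: C(13,3)·(6)^3 = 286·216 = 61776.
  V_q(n, t) = 1 + 78 + 2808 + 61776 = 64663.
Step 2: q^n = 7^13 = 96889010407.
Step 3: Hamming bound ⌊q^n / V_q(n,t)⌋ = ⌊96889010407/64663⌋ = 1498368.
Step 4: Compare |C| = 393399 to 1498368: satisfied.
The claimed |C| lies below the Hamming bound.


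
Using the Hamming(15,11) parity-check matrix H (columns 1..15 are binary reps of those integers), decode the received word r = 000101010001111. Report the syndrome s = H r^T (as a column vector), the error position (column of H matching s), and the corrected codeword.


s = (1, 0, 1, 0)^T, error position = 10, corrected codeword c = 000101010101111

Compute s = H r^T mod 2 one row at a time:
  s_1 = 1 + 0 + 0 + 0 + 1 + 1 + 1 + 1 = 5 ≡ 1 (mod 2).
  s_2 = 1 + 0 + 1 + 0 + 1 + 1 + 1 + 1 = 6 ≡ 0 (mod 2).
  s_3 = 0 + 0 + 1 + 0 + 0 + 0 + 1 + 1 = 3 ≡ 1 (mod 2).
  s_4 = 0 + 0 + 0 + 0 + 0 + 0 + 1 + 1 = 2 ≡ 0 (mod 2).
s = (1, 0, 1, 0)^T — this equals column 10 of H (binary 1010), so error is at position 10.
Correct: flip bit 10 of r = 000101010001111 to get c = 000101010101111.


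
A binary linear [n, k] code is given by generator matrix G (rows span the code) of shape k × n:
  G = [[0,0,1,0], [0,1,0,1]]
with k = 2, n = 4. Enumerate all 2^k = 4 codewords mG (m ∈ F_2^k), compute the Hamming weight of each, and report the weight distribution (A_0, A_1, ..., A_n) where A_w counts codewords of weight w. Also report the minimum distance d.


Weight distribution: A_0 = 1, A_1 = 1, A_2 = 1, A_3 = 1. Minimum distance d = 1.

Enumerate all 2^2 = 4 messages m ∈ F_2^2.
For each, compute codeword c = mG in F_2^4, then tally its weight.
  m = 00 → c = 0000, weight = 0.
  m = 10 → c = 0010, weight = 1.
  m = 01 → c = 0101, weight = 2.
  m = 11 → c = 0111, weight = 3.
Tally weights:
  weight 0: 1 codewords.
  weight 1: 1 codewords.
  weight 2: 1 codewords.
  weight 3: 1 codewords.
Minimum distance d = smallest w > 0 with A_w > 0 = 1.
Sanity: Σ A_w = 4 = 2^2 = 4 ✓.


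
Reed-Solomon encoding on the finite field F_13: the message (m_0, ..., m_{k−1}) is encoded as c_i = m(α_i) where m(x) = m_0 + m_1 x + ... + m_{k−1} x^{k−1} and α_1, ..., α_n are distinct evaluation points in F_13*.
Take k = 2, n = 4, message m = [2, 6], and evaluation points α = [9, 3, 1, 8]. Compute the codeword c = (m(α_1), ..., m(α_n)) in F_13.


c = [4, 7, 8, 11]

Message polynomial: m(x) = 2 + 6·x (mod 13).
For each evaluation point α_i, compute m(α_i) mod 13:
  α_1 = 9: Horner steps 6 → 4, so m(9) = 4.
  α_2 = 3: Horner steps 6 → 7, so m(3) = 7.
  α_3 = 1: Horner steps 6 → 8, so m(1) = 8.
  α_4 = 8: Horner steps 6 → 11, so m(8) = 11.
Codeword c = [4, 7, 8, 11] ∈ F_13^4.


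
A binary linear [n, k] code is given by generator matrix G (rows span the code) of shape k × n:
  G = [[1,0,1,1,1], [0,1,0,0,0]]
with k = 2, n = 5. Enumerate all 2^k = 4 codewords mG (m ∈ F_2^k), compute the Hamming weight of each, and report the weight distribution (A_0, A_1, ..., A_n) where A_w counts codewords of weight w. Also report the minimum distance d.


Weight distribution: A_0 = 1, A_1 = 1, A_4 = 1, A_5 = 1. Minimum distance d = 1.

Enumerate all 2^2 = 4 messages m ∈ F_2^2.
For each, compute codeword c = mG in F_2^5, then tally its weight.
  m = 00 → c = 00000, weight = 0.
  m = 10 → c = 10111, weight = 4.
  m = 01 → c = 01000, weight = 1.
  m = 11 → c = 11111, weight = 5.
Tally weights:
  weight 0: 1 codewords.
  weight 1: 1 codewords.
  weight 4: 1 codewords.
  weight 5: 1 codewords.
Minimum distance d = smallest w > 0 with A_w > 0 = 1.
Sanity: Σ A_w = 4 = 2^2 = 4 ✓.


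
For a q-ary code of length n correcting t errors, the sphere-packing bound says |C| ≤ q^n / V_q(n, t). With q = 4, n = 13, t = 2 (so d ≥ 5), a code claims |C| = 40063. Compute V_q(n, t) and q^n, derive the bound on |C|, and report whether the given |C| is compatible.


V_q(n, t) = 742, q^n = 67108864, Hamming bound = 90443, |C| = 40063 ≤ bound (satisfied).

Step 1: Compute V_q(n, t) = Σ_{j=0}^2 C(n, j) (q−1)^j.
  j = 0: C(13,0)·(3)^0 = 1·1 = 1.
  j = 1: C(13,1)·(3)^1 = 13·3 = 39.
  j = 2: C(13,2)·(3)^2 = 78·9 = 702.
  V_q(n, t) = 1 + 39 + 702 = 742.
Step 2: q^n = 4^13 = 67108864.
Step 3: Hamming bound ⌊q^n / V_q(n,t)⌋ = ⌊67108864/742⌋ = 90443.
Step 4: Compare |C| = 40063 to 90443: satisfied.
The claimed |C| lies below the Hamming bound.


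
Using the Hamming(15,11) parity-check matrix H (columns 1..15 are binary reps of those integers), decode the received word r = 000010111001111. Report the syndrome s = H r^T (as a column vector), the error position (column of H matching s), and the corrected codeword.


s = (0, 0, 1, 1)^T, error position = 3, corrected codeword c = 001010111001111

Compute s = H r^T mod 2 one row at a time:
  s_1 = 1 + 1 + 0 + 0 + 1 + 1 + 1 + 1 = 6 ≡ 0 (mod 2).
  s_2 = 0 + 1 + 0 + 1 + 1 + 1 + 1 + 1 = 6 ≡ 0 (mod 2).
  s_3 = 0 + 0 + 0 + 1 + 0 + 0 + 1 + 1 = 3 ≡ 1 (mod 2).
  s_4 = 0 + 0 + 1 + 1 + 1 + 0 + 1 + 1 = 5 ≡ 1 (mod 2).
s = (0, 0, 1, 1)^T — this equals column 3 of H (binary 0011), so error is at position 3.
Correct: flip bit 3 of r = 000010111001111 to get c = 001010111001111.


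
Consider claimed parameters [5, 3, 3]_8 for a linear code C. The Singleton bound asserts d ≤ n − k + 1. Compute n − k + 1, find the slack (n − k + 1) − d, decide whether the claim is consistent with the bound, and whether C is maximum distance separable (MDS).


Singleton RHS = n − k + 1 = 3, slack = 0, bound satisfied, MDS.

Singleton bound: d ≤ n − k + 1.
Here n = 5, k = 3, so n − k + 1 = 3.
Given d = 3, check d ≤ 3: YES.
Slack = (n − k + 1) − d = 0.
The code is MDS (slack = 0).
Description: the claimed parameters are [5, 3, 3]_8; such a code would be MDS (meets Singleton bound).


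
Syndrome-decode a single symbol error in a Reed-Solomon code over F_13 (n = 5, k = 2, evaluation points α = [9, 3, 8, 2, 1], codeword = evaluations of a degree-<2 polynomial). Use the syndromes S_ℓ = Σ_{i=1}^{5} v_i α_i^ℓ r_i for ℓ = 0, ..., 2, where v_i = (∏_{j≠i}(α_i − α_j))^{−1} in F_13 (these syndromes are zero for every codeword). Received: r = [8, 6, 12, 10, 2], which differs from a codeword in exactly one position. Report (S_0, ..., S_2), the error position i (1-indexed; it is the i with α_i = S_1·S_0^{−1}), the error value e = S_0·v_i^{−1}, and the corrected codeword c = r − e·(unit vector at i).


S = (5, 5, 5), error at position 5, error magnitude e = 1, c = [8, 6, 12, 10, 1].

Step 1: column multipliers v_i = (∏_{j≠i}(α_i − α_j))^{−1} mod 13.
  i = 1 (α = 9): (9−3)(9−8)(9−2)(9−1) = 6·1·7·8 = 336 ≡ 11, so v_1 = 11^{−1} = 6 (mod 13).
  i = 2 (α = 3): (3−9)(3−8)(3−2)(3−1) = (−6)·(−5)·1·2 = 60 ≡ 8, so v_2 = 8^{−1} = 5 (mod 13).
  i = 3 (α = 8): (8−9)(8−3)(8−2)(8−1) = (−1)·5·6·7 = −210 ≡ 11, so v_3 = 11^{−1} = 6 (mod 13).
  i = 4 (α = 2): (2−9)(2−3)(2−8)(2−1) = (−7)·(−1)·(−6)·1 = −42 ≡ 10, so v_4 = 10^{−1} = 4 (mod 13).
  i = 5 (α = 1): (1−9)(1−3)(1−8)(1−2) = (−8)·(−2)·(−7)·(−1) = 112 ≡ 8, so v_5 = 8^{−1} = 5 (mod 13).
  v = [6, 5, 6, 4, 5].
Step 2: syndromes of r = [8, 6, 12, 10, 2] (all sums mod 13).
  S_0 = Σ v_i r_i = 6·8 + 5·6 + 6·12 + 4·10 + 5·2 = 200 ≡ 5.
  S_1 = Σ v_i α_i r_i = 6·9·8 + 5·3·6 + 6·8·12 + 4·2·10 + 5·1·2 = 1188 ≡ 5.
  α_i^2 mod 13 = [3, 9, 12, 4, 1].
  S_2 = Σ v_i α_i^2 r_i = 6·3·8 + 5·9·6 + 6·12·12 + 4·4·10 + 5·1·2 = 1448 ≡ 5.
  S = (5, 5, 5) ≠ 0, so r is not a codeword (an error is present).
Step 3: locate the error. For a single error e at position i, S_ℓ = v_i·e·α_i^ℓ, so α_err = S_1/S_0.
  S_0^{−1} = 5^{−1} = 8 (mod 13), so α_err = 5·8 = 40 ≡ 1 = α_5. Error position i = 5.
  Consistency check: S_2/S_1 = 5·8 = 40 ≡ 1 = α_err ✓ (single-error assumption holds).
Step 4: error magnitude e = S_0/v_5 = S_0·∏_{j≠5}(α_5 − α_j) = 5·8 = 40 ≡ 1 (mod 13).
Step 5: correct position 5: c_5 = r_5 − e = 2 − 1 ≡ 1 (mod 13). Hence c = [8, 6, 12, 10, 1].
  Check: interpolating c through the α_i gives m(x) = 5 + 9·x (degree < 2) with m(α_i) = c_i for every i, so c is indeed a codeword.


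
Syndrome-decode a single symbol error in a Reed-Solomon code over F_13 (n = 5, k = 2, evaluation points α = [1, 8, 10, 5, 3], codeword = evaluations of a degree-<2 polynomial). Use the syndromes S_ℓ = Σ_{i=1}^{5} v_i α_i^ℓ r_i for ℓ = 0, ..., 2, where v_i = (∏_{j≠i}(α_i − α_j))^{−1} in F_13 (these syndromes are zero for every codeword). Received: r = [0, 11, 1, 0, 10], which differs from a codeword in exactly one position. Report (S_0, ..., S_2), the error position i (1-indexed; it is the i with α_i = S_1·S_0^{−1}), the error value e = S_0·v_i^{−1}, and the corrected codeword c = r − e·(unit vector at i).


S = (11, 11, 11), error at position 1, error magnitude e = 6, c = [7, 11, 1, 0, 10].

Step 1: column multipliers v_i = (∏_{j≠i}(α_i − α_j))^{−1} mod 13.
  i = 1 (α = 1): (1−8)(1−10)(1−5)(1−3) = (−7)·(−9)·(−4)·(−2) = 504 ≡ 10, so v_1 = 10^{−1} = 4 (mod 13).
  i = 2 (α = 8): (8−1)(8−10)(8−5)(8−3) = 7·(−2)·3·5 = −210 ≡ 11, so v_2 = 11^{−1} = 6 (mod 13).
  i = 3 (α = 10): (10−1)(10−8)(10−5)(10−3) = 9·2·5·7 = 630 ≡ 6, so v_3 = 6^{−1} = 11 (mod 13).
  i = 4 (α = 5): (5−1)(5−8)(5−10)(5−3) = 4·(−3)·(−5)·2 = 120 ≡ 3, so v_4 = 3^{−1} = 9 (mod 13).
  i = 5 (α = 3): (3−1)(3−8)(3−10)(3−5) = 2·(−5)·(−7)·(−2) = −140 ≡ 3, so v_5 = 3^{−1} = 9 (mod 13).
  v = [4, 6, 11, 9, 9].
Step 2: syndromes of r = [0, 11, 1, 0, 10] (all sums mod 13).
  S_0 = Σ v_i r_i = 4·0 + 6·11 + 11·1 + 9·0 + 9·10 = 167 ≡ 11.
  S_1 = Σ v_i α_i r_i = 4·1·0 + 6·8·11 + 11·10·1 + 9·5·0 + 9·3·10 = 908 ≡ 11.
  α_i^2 mod 13 = [1, 12, 9, 12, 9].
  S_2 = Σ v_i α_i^2 r_i = 4·1·0 + 6·12·11 + 11·9·1 + 9·12·0 + 9·9·10 = 1701 ≡ 11.
  S = (11, 11, 11) ≠ 0, so r is not a codeword (an error is present).
Step 3: locate the error. For a single error e at position i, S_ℓ = v_i·e·α_i^ℓ, so α_err = S_1/S_0.
  S_0^{−1} = 11^{−1} = 6 (mod 13), so α_err = 11·6 = 66 ≡ 1 = α_1. Error position i = 1.
  Consistency check: S_2/S_1 = 11·6 = 66 ≡ 1 = α_err ✓ (single-error assumption holds).
Step 4: error magnitude e = S_0/v_1 = S_0·∏_{j≠1}(α_1 − α_j) = 11·10 = 110 ≡ 6 (mod 13).
Step 5: correct position 1: c_1 = r_1 − e = 0 − 6 ≡ 7 (mod 13). Hence c = [7, 11, 1, 0, 10].
  Check: interpolating c through the α_i gives m(x) = 12 + 8·x (degree < 2) with m(α_i) = c_i for every i, so c is indeed a codeword.


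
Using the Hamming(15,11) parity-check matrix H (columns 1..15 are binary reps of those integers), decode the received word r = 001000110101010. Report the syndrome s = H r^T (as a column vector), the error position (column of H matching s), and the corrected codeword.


s = (0, 1, 0, 0)^T, error position = 4, corrected codeword c = 001100110101010

Compute s = H r^T mod 2 one row at a time:
  s_1 = 1 + 0 + 1 + 0 + 1 + 0 + 1 + 0 = 4 ≡ 0 (mod 2).
  s_2 = 0 + 0 + 0 + 1 + 1 + 0 + 1 + 0 = 3 ≡ 1 (mod 2).
  s_3 = 0 + 1 + 0 + 1 + 1 + 0 + 1 + 0 = 4 ≡ 0 (mod 2).
  s_4 = 0 + 1 + 0 + 1 + 0 + 0 + 0 + 0 = 2 ≡ 0 (mod 2).
s = (0, 1, 0, 0)^T — this equals column 4 of H (binary 0100), so error is at position 4.
Correct: flip bit 4 of r = 001000110101010 to get c = 001100110101010.


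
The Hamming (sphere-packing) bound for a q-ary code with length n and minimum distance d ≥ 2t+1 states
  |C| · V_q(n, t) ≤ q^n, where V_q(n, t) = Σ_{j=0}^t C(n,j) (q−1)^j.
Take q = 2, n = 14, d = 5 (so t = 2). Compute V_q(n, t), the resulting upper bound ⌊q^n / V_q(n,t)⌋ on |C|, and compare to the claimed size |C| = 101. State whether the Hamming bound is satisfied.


V_q(n, t) = 106, q^n = 16384, Hamming bound = 154, |C| = 101 ≤ bound (satisfied).

Step 1: Compute V_q(n, t) = Σ_{j=0}^2 C(n, j) (q−1)^j.
  j = 0: C(14,0)·(1)^0 = 1·1 = 1.
  j = 1: C(14,1)·(1)^1 = 14·1 = 14.
  j = 2: C(14,2)·(1)^2 = 91·1 = 91.
  V_q(n, t) = 1 + 14 + 91 = 106.
Step 2: q^n = 2^14 = 16384.
Step 3: Hamming bound ⌊q^n / V_q(n,t)⌋ = ⌊16384/106⌋ = 154.
Step 4: Compare |C| = 101 to 154: satisfied.
The claimed |C| lies below the Hamming bound.


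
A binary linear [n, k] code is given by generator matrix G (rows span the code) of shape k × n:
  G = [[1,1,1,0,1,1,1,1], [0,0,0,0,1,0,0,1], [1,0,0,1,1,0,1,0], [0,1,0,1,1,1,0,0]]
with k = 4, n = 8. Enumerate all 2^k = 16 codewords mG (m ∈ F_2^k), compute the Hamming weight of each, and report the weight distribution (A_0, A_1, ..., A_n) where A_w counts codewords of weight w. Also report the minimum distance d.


Weight distribution: A_0 = 1, A_1 = 1, A_2 = 1, A_3 = 1, A_4 = 5, A_5 = 5, A_6 = 1, A_7 = 1. Minimum distance d = 1.

Enumerate all 2^4 = 16 messages m ∈ F_2^4.
For each, compute codeword c = mG in F_2^8, then tally its weight.
  m = 0000 → c = 00000000, weight = 0.
  m = 1000 → c = 11101111, weight = 7.
  m = 0100 → c = 00001001, weight = 2.
  m = 1100 → c = 11100110, weight = 5.
  m = 0010 → c = 10011010, weight = 4.
  m = 1010 → c = 01110101, weight = 5.
  m = 0110 → c = 10010011, weight = 4.
  m = 1110 → c = 01111100, weight = 5.
  m = 0001 → c = 01011100, weight = 4.
  m = 1001 → c = 10110011, weight = 5.
  m = 0101 → c = 01010101, weight = 4.
  m = 1101 → c = 10111010, weight = 5.
  m = 0011 → c = 11000110, weight = 4.
  m = 1011 → c = 00101001, weight = 3.
  m = 0111 → c = 11001111, weight = 6.
  m = 1111 → c = 00100000, weight = 1.
Tally weights:
  weight 0: 1 codewords.
  weight 1: 1 codewords.
  weight 2: 1 codewords.
  weight 3: 1 codewords.
  weight 4: 5 codewords.
  weight 5: 5 codewords.
  weight 6: 1 codewords.
  weight 7: 1 codewords.
Minimum distance d = smallest w > 0 with A_w > 0 = 1.
Sanity: Σ A_w = 16 = 2^4 = 16 ✓.


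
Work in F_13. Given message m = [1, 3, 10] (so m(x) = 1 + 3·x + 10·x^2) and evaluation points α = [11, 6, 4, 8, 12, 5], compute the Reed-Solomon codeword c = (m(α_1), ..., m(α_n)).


c = [9, 2, 4, 2, 8, 6]

Message polynomial: m(x) = 1 + 3·x + 10·x^2 (mod 13).
For each evaluation point α_i, compute m(α_i) mod 13:
  α_1 = 11: Horner steps 10 → 9 → 9, so m(11) = 9.
  α_2 = 6: Horner steps 10 → 11 → 2, so m(6) = 2.
  α_3 = 4: Horner steps 10 → 4 → 4, so m(4) = 4.
  α_4 = 8: Horner steps 10 → 5 → 2, so m(8) = 2.
  α_5 = 12: Horner steps 10 → 6 → 8, so m(12) = 8.
  α_6 = 5: Horner steps 10 → 1 → 6, so m(5) = 6.
Codeword c = [9, 2, 4, 2, 8, 6] ∈ F_13^6.


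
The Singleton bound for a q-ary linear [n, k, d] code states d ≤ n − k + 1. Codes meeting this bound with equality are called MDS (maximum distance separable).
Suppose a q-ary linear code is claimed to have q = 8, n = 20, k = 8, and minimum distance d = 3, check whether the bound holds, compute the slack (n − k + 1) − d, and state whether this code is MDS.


Singleton RHS = n − k + 1 = 13, slack = 10, bound satisfied, not MDS.

Singleton bound: d ≤ n − k + 1.
Here n = 20, k = 8, so n − k + 1 = 13.
Given d = 3, check d ≤ 13: YES.
Slack = (n − k + 1) − d = 10.
The code is NOT MDS (slack = 10 > 0).
Description: the claimed parameters are [20, 8, 3]_8; such a code would be non-MDS.


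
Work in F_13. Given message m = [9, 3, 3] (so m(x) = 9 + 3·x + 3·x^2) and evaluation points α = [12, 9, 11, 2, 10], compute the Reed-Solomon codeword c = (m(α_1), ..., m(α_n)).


c = [9, 6, 2, 1, 1]

Message polynomial: m(x) = 9 + 3·x + 3·x^2 (mod 13).
For each evaluation point α_i, compute m(α_i) mod 13:
  α_1 = 12: Horner steps 3 → 0 → 9, so m(12) = 9.
  α_2 = 9: Horner steps 3 → 4 → 6, so m(9) = 6.
  α_3 = 11: Horner steps 3 → 10 → 2, so m(11) = 2.
  α_4 = 2: Horner steps 3 → 9 → 1, so m(2) = 1.
  α_5 = 10: Horner steps 3 → 7 → 1, so m(10) = 1.
Codeword c = [9, 6, 2, 1, 1] ∈ F_13^5.


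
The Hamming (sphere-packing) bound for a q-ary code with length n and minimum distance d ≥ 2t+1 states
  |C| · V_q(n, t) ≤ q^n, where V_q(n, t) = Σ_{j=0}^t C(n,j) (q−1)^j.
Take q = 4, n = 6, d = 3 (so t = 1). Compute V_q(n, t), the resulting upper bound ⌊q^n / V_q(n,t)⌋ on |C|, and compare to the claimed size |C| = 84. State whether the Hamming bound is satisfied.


V_q(n, t) = 19, q^n = 4096, Hamming bound = 215, |C| = 84 ≤ bound (satisfied).

Step 1: Compute V_q(n, t) = Σ_{j=0}^1 C(n, j) (q−1)^j.
  j = 0: C(6,0)·(3)^0 = 1·1 = 1.
  j = 1: C(6,1)·(3)^1 = 6·3 = 18.
  V_q(n, t) = 1 + 18 = 19.
Step 2: q^n = 4^6 = 4096.
Step 3: Hamming bound ⌊q^n / V_q(n,t)⌋ = ⌊4096/19⌋ = 215.
Step 4: Compare |C| = 84 to 215: satisfied.
The claimed |C| lies below the Hamming bound.


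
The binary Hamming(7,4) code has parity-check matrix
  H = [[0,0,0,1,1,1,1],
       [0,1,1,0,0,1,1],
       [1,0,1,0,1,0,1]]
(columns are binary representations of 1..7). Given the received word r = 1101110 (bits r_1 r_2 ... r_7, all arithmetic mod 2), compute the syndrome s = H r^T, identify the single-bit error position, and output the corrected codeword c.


s = (1, 0, 0)^T, error position = 4, corrected codeword c = 1100110

Compute s = H r^T mod 2 one row at a time:
  s_1 = 1 + 1 + 1 + 0 = 3 ≡ 1 (mod 2).
  s_2 = 1 + 0 + 1 + 0 = 2 ≡ 0 (mod 2).
  s_3 = 1 + 0 + 1 + 0 = 2 ≡ 0 (mod 2).
s = (1, 0, 0)^T — this equals column 4 of H (binary 100), so error is at position 4.
Correct: flip bit 4 of r = 1101110 to get c = 1100110.


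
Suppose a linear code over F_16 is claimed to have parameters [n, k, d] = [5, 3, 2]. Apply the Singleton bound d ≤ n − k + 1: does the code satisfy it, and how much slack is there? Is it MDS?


Singleton RHS = n − k + 1 = 3, slack = 1, bound satisfied, not MDS.

Singleton bound: d ≤ n − k + 1.
Here n = 5, k = 3, so n − k + 1 = 3.
Given d = 2, check d ≤ 3: YES.
Slack = (n − k + 1) − d = 1.
The code is NOT MDS (slack = 1 > 0).
Description: the claimed parameters are [5, 3, 2]_16; such a code would be non-MDS.


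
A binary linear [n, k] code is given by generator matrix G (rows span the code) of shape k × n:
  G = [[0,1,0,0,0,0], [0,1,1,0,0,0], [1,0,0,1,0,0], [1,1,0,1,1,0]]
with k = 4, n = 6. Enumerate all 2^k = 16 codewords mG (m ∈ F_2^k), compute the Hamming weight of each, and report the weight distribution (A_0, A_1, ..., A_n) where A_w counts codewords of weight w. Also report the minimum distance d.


Weight distribution: A_0 = 1, A_1 = 3, A_2 = 4, A_3 = 4, A_4 = 3, A_5 = 1. Minimum distance d = 1.

Enumerate all 2^4 = 16 messages m ∈ F_2^4.
For each, compute codeword c = mG in F_2^6, then tally its weight.
  m = 0000 → c = 000000, weight = 0.
  m = 1000 → c = 010000, weight = 1.
  m = 0100 → c = 011000, weight = 2.
  m = 1100 → c = 001000, weight = 1.
  m = 0010 → c = 100100, weight = 2.
  m = 1010 → c = 110100, weight = 3.
  m = 0110 → c = 111100, weight = 4.
  m = 1110 → c = 101100, weight = 3.
  m = 0001 → c = 110110, weight = 4.
  m = 1001 → c = 100110, weight = 3.
  m = 0101 → c = 101110, weight = 4.
  m = 1101 → c = 111110, weight = 5.
  m = 0011 → c = 010010, weight = 2.
  m = 1011 → c = 000010, weight = 1.
  m = 0111 → c = 001010, weight = 2.
  m = 1111 → c = 011010, weight = 3.
Tally weights:
  weight 0: 1 codewords.
  weight 1: 3 codewords.
  weight 2: 4 codewords.
  weight 3: 4 codewords.
  weight 4: 3 codewords.
  weight 5: 1 codewords.
Minimum distance d = smallest w > 0 with A_w > 0 = 1.
Sanity: Σ A_w = 16 = 2^4 = 16 ✓.


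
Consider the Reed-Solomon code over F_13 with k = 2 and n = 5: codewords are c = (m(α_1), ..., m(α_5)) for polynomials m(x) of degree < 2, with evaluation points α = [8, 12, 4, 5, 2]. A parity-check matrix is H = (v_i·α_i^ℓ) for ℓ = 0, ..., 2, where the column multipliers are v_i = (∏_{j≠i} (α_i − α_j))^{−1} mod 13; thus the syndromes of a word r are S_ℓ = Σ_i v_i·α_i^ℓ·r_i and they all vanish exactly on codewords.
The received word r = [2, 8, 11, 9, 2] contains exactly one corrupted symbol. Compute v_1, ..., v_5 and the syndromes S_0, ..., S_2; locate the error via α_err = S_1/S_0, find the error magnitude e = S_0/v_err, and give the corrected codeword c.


S = (7, 4, 6), error at position 1, error magnitude e = 12, c = [3, 8, 11, 9, 2].

Step 1: column multipliers v_i = (∏_{j≠i}(α_i − α_j))^{−1} mod 13.
  i = 1 (α = 8): (8−12)(8−4)(8−5)(8−2) = (−4)·4·3·6 = −288 ≡ 11, so v_1 = 11^{−1} = 6 (mod 13).
  i = 2 (α = 12): (12−8)(12−4)(12−5)(12−2) = 4·8·7·10 = 2240 ≡ 4, so v_2 = 4^{−1} = 10 (mod 13).
  i = 3 (α = 4): (4−8)(4−12)(4−5)(4−2) = (−4)·(−8)·(−1)·2 = −64 ≡ 1, so v_3 = 1^{−1} = 1 (mod 13).
  i = 4 (α = 5): (5−8)(5−12)(5−4)(5−2) = (−3)·(−7)·1·3 = 63 ≡ 11, so v_4 = 11^{−1} = 6 (mod 13).
  i = 5 (α = 2): (2−8)(2−12)(2−4)(2−5) = (−6)·(−10)·(−2)·(−3) = 360 ≡ 9, so v_5 = 9^{−1} = 3 (mod 13).
  v = [6, 10, 1, 6, 3].
Step 2: syndromes of r = [2, 8, 11, 9, 2] (all sums mod 13).
  S_0 = Σ v_i r_i = 6·2 + 10·8 + 1·11 + 6·9 + 3·2 = 163 ≡ 7.
  S_1 = Σ v_i α_i r_i = 6·8·2 + 10·12·8 + 1·4·11 + 6·5·9 + 3·2·2 = 1382 ≡ 4.
  α_i^2 mod 13 = [12, 1, 3, 12, 4].
  S_2 = Σ v_i α_i^2 r_i = 6·12·2 + 10·1·8 + 1·3·11 + 6·12·9 + 3·4·2 = 929 ≡ 6.
  S = (7, 4, 6) ≠ 0, so r is not a codeword (an error is present).
Step 3: locate the error. For a single error e at position i, S_ℓ = v_i·e·α_i^ℓ, so α_err = S_1/S_0.
  S_0^{−1} = 7^{−1} = 2 (mod 13), so α_err = 4·2 = 8 ≡ 8 = α_1. Error position i = 1.
  Consistency check: S_2/S_1 = 6·10 = 60 ≡ 8 = α_err ✓ (single-error assumption holds).
Step 4: error magnitude e = S_0/v_1 = S_0·∏_{j≠1}(α_1 − α_j) = 7·11 = 77 ≡ 12 (mod 13).
Step 5: correct position 1: c_1 = r_1 − e = 2 − 12 ≡ 3 (mod 13). Hence c = [3, 8, 11, 9, 2].
  Check: interpolating c through the α_i gives m(x) = 6 + 11·x (degree < 2) with m(α_i) = c_i for every i, so c is indeed a codeword.


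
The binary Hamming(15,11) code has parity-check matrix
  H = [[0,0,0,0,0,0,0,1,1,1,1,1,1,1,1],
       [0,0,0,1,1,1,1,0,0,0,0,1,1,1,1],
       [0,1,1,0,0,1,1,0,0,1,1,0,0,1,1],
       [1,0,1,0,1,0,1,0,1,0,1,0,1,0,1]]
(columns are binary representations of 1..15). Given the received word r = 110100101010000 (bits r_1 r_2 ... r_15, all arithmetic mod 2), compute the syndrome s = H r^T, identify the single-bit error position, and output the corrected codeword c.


s = (0, 0, 1, 0)^T, error position = 2, corrected codeword c = 100100101010000

Compute s = H r^T mod 2 one row at a time:
  s_1 = 0 + 1 + 0 + 1 + 0 + 0 + 0 + 0 = 2 ≡ 0 (mod 2).
  s_2 = 1 + 0 + 0 + 1 + 0 + 0 + 0 + 0 = 2 ≡ 0 (mod 2).
  s_3 = 1 + 0 + 0 + 1 + 0 + 1 + 0 + 0 = 3 ≡ 1 (mod 2).
  s_4 = 1 + 0 + 0 + 1 + 1 + 1 + 0 + 0 = 4 ≡ 0 (mod 2).
s = (0, 0, 1, 0)^T — this equals column 2 of H (binary 0010), so error is at position 2.
Correct: flip bit 2 of r = 110100101010000 to get c = 100100101010000.


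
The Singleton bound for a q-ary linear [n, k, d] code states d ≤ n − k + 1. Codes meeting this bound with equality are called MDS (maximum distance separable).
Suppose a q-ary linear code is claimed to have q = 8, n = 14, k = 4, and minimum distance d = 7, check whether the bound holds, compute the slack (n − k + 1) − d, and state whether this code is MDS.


Singleton RHS = n − k + 1 = 11, slack = 4, bound satisfied, not MDS.

Singleton bound: d ≤ n − k + 1.
Here n = 14, k = 4, so n − k + 1 = 11.
Given d = 7, check d ≤ 11: YES.
Slack = (n − k + 1) − d = 4.
The code is NOT MDS (slack = 4 > 0).
Description: the claimed parameters are [14, 4, 7]_8; such a code would be non-MDS.


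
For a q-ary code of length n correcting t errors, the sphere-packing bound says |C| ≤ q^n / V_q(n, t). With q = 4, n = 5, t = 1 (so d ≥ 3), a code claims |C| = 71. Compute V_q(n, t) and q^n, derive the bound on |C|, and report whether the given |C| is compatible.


V_q(n, t) = 16, q^n = 1024, Hamming bound = 64, |C| = 71 > bound (violated).

Step 1: Compute V_q(n, t) = Σ_{j=0}^1 C(n, j) (q−1)^j.
  j = 0: C(5,0)·(3)^0 = 1·1 = 1.
  j = 1: C(5,1)·(3)^1 = 5·3 = 15.
  V_q(n, t) = 1 + 15 = 16.
Step 2: q^n = 4^5 = 1024.
Step 3: Hamming bound ⌊q^n / V_q(n,t)⌋ = ⌊1024/16⌋ = 64.
Step 4: Compare |C| = 71 to 64: violated.
The claimed |C| lies above the Hamming bound, so no 4-ary code of length 5 with d ≥ 3 can have 71 codewords.


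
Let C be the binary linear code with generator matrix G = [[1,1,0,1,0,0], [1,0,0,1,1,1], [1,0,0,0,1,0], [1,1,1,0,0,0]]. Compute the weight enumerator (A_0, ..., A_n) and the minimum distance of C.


Weight distribution: A_0 = 1, A_2 = 4, A_3 = 6, A_4 = 3, A_5 = 2. Minimum distance d = 2.

Enumerate all 2^4 = 16 messages m ∈ F_2^4.
For each, compute codeword c = mG in F_2^6, then tally its weight.
  m = 0000 → c = 000000, weight = 0.
  m = 1000 → c = 110100, weight = 3.
  m = 0100 → c = 100111, weight = 4.
  m = 1100 → c = 010011, weight = 3.
  m = 0010 → c = 100010, weight = 2.
  m = 1010 → c = 010110, weight = 3.
  m = 0110 → c = 000101, weight = 2.
  m = 1110 → c = 110001, weight = 3.
  m = 0001 → c = 111000, weight = 3.
  m = 1001 → c = 001100, weight = 2.
  m = 0101 → c = 011111, weight = 5.
  m = 1101 → c = 101011, weight = 4.
  m = 0011 → c = 011010, weight = 3.
  m = 1011 → c = 101110, weight = 4.
  m = 0111 → c = 111101, weight = 5.
  m = 1111 → c = 001001, weight = 2.
Tally weights:
  weight 0: 1 codewords.
  weight 2: 4 codewords.
  weight 3: 6 codewords.
  weight 4: 3 codewords.
  weight 5: 2 codewords.
Minimum distance d = smallest w > 0 with A_w > 0 = 2.
Sanity: Σ A_w = 16 = 2^4 = 16 ✓.


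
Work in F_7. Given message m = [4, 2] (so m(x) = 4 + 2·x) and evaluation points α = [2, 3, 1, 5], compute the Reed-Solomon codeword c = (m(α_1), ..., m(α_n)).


c = [1, 3, 6, 0]

Message polynomial: m(x) = 4 + 2·x (mod 7).
For each evaluation point α_i, compute m(α_i) mod 7:
  α_1 = 2: Horner steps 2 → 1, so m(2) = 1.
  α_2 = 3: Horner steps 2 → 3, so m(3) = 3.
  α_3 = 1: Horner steps 2 → 6, so m(1) = 6.
  α_4 = 5: Horner steps 2 → 0, so m(5) = 0.
Codeword c = [1, 3, 6, 0] ∈ F_7^4.


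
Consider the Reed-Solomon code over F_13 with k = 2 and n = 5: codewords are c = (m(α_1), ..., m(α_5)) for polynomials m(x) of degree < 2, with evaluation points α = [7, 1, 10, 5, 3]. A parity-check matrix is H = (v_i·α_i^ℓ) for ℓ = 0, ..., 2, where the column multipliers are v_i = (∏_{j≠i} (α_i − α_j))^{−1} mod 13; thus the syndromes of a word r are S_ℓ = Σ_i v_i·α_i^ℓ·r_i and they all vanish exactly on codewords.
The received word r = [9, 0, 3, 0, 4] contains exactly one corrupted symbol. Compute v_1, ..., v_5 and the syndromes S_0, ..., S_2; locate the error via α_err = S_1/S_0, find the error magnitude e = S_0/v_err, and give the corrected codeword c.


S = (6, 6, 6), error at position 2, error magnitude e = 5, c = [9, 8, 3, 0, 4].

Step 1: column multipliers v_i = (∏_{j≠i}(α_i − α_j))^{−1} mod 13.
  i = 1 (α = 7): (7−1)(7−10)(7−5)(7−3) = 6·(−3)·2·4 = −144 ≡ 12, so v_1 = 12^{−1} = 12 (mod 13).
  i = 2 (α = 1): (1−7)(1−10)(1−5)(1−3) = (−6)·(−9)·(−4)·(−2) = 432 ≡ 3, so v_2 = 3^{−1} = 9 (mod 13).
  i = 3 (α = 10): (10−7)(10−1)(10−5)(10−3) = 3·9·5·7 = 945 ≡ 9, so v_3 = 9^{−1} = 3 (mod 13).
  i = 4 (α = 5): (5−7)(5−1)(5−10)(5−3) = (−2)·4·(−5)·2 = 80 ≡ 2, so v_4 = 2^{−1} = 7 (mod 13).
  i = 5 (α = 3): (3−7)(3−1)(3−10)(3−5) = (−4)·2·(−7)·(−2) = −112 ≡ 5, so v_5 = 5^{−1} = 8 (mod 13).
  v = [12, 9, 3, 7, 8].
Step 2: syndromes of r = [9, 0, 3, 0, 4] (all sums mod 13).
  S_0 = Σ v_i r_i = 12·9 + 9·0 + 3·3 + 7·0 + 8·4 = 149 ≡ 6.
  S_1 = Σ v_i α_i r_i = 12·7·9 + 9·1·0 + 3·10·3 + 7·5·0 + 8·3·4 = 942 ≡ 6.
  α_i^2 mod 13 = [10, 1, 9, 12, 9].
  S_2 = Σ v_i α_i^2 r_i = 12·10·9 + 9·1·0 + 3·9·3 + 7·12·0 + 8·9·4 = 1449 ≡ 6.
  S = (6, 6, 6) ≠ 0, so r is not a codeword (an error is present).
Step 3: locate the error. For a single error e at position i, S_ℓ = v_i·e·α_i^ℓ, so α_err = S_1/S_0.
  S_0^{−1} = 6^{−1} = 11 (mod 13), so α_err = 6·11 = 66 ≡ 1 = α_2. Error position i = 2.
  Consistency check: S_2/S_1 = 6·11 = 66 ≡ 1 = α_err ✓ (single-error assumption holds).
Step 4: error magnitude e = S_0/v_2 = S_0·∏_{j≠2}(α_2 − α_j) = 6·3 = 18 ≡ 5 (mod 13).
Step 5: correct position 2: c_2 = r_2 − e = 0 − 5 ≡ 8 (mod 13). Hence c = [9, 8, 3, 0, 4].
  Check: interpolating c through the α_i gives m(x) = 10 + 11·x (degree < 2) with m(α_i) = c_i for every i, so c is indeed a codeword.
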